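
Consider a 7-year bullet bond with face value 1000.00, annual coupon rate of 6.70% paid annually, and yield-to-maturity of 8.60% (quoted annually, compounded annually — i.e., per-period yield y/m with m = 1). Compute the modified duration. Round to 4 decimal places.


Answer: Modified duration = 5.2858

Derivation:
Coupon per period c = face * coupon_rate / m = 67.000000
Periods per year m = 1; per-period yield y/m = 0.086000
Number of cashflows N = 7
Cashflows (t years, CF_t, discount factor 1/(1+y/m)^(m*t), PV):
  t = 1.0000: CF_t = 67.000000, DF = 0.920810, PV = 61.694291
  t = 2.0000: CF_t = 67.000000, DF = 0.847892, PV = 56.808739
  t = 3.0000: CF_t = 67.000000, DF = 0.780747, PV = 52.310073
  t = 4.0000: CF_t = 67.000000, DF = 0.718920, PV = 48.167655
  t = 5.0000: CF_t = 67.000000, DF = 0.661989, PV = 44.353273
  t = 6.0000: CF_t = 67.000000, DF = 0.609566, PV = 40.840951
  t = 7.0000: CF_t = 1067.000000, DF = 0.561295, PV = 598.901834
Price P = sum_t PV_t = 903.076817
First compute Macaulay numerator sum_t t * PV_t:
  t * PV_t at t = 1.0000: 61.694291
  t * PV_t at t = 2.0000: 113.617479
  t * PV_t at t = 3.0000: 156.930219
  t * PV_t at t = 4.0000: 192.670619
  t * PV_t at t = 5.0000: 221.766366
  t * PV_t at t = 6.0000: 245.045709
  t * PV_t at t = 7.0000: 4192.312835
Macaulay duration D = 5184.037518 / 903.076817 = 5.740417
Modified duration = D / (1 + y/m) = 5.740417 / (1 + 0.086000) = 5.285835


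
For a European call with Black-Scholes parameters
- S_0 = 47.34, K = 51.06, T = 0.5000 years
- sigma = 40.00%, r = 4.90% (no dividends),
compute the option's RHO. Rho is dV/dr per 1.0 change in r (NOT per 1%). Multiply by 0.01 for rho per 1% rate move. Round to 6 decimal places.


Answer: Rho = 9.307963

Derivation:
d1 = -0.0394063811; d2 = -0.3222490936
phi(d1) = 0.3986326493; exp(-qT) = 1.0000000000; exp(-rT) = 0.9757976889
N(d2) = 0.3736319976
Rho = K*T*exp(-rT)*N(d2) = 51.0600 * 0.5000 * 0.9757976889 * 0.3736319976 = 9.307963


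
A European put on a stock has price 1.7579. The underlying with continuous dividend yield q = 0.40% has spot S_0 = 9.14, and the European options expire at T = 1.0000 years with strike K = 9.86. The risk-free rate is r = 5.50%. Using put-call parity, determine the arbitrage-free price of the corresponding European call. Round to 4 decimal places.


Put-call parity: C - P = S_0 * exp(-qT) - K * exp(-rT).
S_0 * exp(-qT) = 9.1400 * 0.99600799 = 9.10351302
K * exp(-rT) = 9.8600 * 0.94648515 = 9.33234356
C = P + S*exp(-qT) - K*exp(-rT)
C = 1.7579 + 9.10351302 - 9.33234356 = 1.5291

Answer: Call price = 1.5291


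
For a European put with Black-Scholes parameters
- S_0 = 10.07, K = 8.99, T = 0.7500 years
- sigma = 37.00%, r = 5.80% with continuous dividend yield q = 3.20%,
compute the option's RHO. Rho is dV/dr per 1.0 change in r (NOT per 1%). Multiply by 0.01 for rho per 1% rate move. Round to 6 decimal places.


d1 = 0.5751200064; d2 = 0.2546906070
phi(d1) = 0.3381316223; exp(-qT) = 0.9762857098; exp(-rT) = 0.9574325541
N(-d2) = 0.3994810358
Rho = -K*T*exp(-rT)*N(-d2) = -8.9900 * 0.7500 * 0.9574325541 * 0.3994810358 = -2.578845

Answer: Rho = -2.578845


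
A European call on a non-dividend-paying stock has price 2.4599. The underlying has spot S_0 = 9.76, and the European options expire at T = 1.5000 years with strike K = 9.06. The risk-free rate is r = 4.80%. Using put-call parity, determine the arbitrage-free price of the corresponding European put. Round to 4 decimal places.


Answer: Put price = 1.1305

Derivation:
Put-call parity: C - P = S_0 * exp(-qT) - K * exp(-rT).
S_0 * exp(-qT) = 9.7600 * 1.00000000 = 9.76000000
K * exp(-rT) = 9.0600 * 0.93053090 = 8.43060992
P = C - S*exp(-qT) + K*exp(-rT)
P = 2.4599 - 9.76000000 + 8.43060992 = 1.1305


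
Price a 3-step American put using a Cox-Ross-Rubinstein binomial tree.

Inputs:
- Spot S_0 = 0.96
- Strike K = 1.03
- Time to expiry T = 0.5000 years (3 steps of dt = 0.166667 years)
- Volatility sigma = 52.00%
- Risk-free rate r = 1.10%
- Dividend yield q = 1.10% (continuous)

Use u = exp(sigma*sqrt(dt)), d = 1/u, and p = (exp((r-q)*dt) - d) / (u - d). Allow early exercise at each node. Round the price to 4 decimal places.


dt = T/N = 0.166667
u = exp(sigma*sqrt(dt)) = 1.236505; d = 1/u = 0.808731
p = (exp((r-q)*dt) - d) / (u - d) = 0.447126
Discount per step: exp(-r*dt) = 0.998168
Stock lattice S(k, i) with i counting down-moves:
  k=0: S(0,0) = 0.9600
  k=1: S(1,0) = 1.1870; S(1,1) = 0.7764
  k=2: S(2,0) = 1.4678; S(2,1) = 0.9600; S(2,2) = 0.6279
  k=3: S(3,0) = 1.8149; S(3,1) = 1.1870; S(3,2) = 0.7764; S(3,3) = 0.5078
Terminal payoffs V(N, i) = max(K - S_T, 0):
  V(3,0) = 0.000000; V(3,1) = 0.000000; V(3,2) = 0.253618; V(3,3) = 0.522211
Backward induction: V(k, i) = exp(-r*dt) * [p * V(k+1, i) + (1-p) * V(k+1, i+1)]; then take max(V_cont, immediate exercise) for American.
  V(2,0) = exp(-r*dt) * [p*0.000000 + (1-p)*0.000000] = 0.000000; exercise = 0.000000; V(2,0) = max -> 0.000000
  V(2,1) = exp(-r*dt) * [p*0.000000 + (1-p)*0.253618] = 0.139962; exercise = 0.070000; V(2,1) = max -> 0.139962
  V(2,2) = exp(-r*dt) * [p*0.253618 + (1-p)*0.522211] = 0.401380; exercise = 0.402116; V(2,2) = max -> 0.402116
  V(1,0) = exp(-r*dt) * [p*0.000000 + (1-p)*0.139962] = 0.077240; exercise = 0.000000; V(1,0) = max -> 0.077240
  V(1,1) = exp(-r*dt) * [p*0.139962 + (1-p)*0.402116] = 0.284378; exercise = 0.253618; V(1,1) = max -> 0.284378
  V(0,0) = exp(-r*dt) * [p*0.077240 + (1-p)*0.284378] = 0.191410; exercise = 0.070000; V(0,0) = max -> 0.191410

Answer: Price = V(0,0) = 0.1914


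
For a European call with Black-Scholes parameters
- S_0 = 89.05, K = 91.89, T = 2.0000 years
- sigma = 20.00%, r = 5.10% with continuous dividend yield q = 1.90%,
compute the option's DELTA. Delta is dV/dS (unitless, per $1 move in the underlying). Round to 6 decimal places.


d1 = 0.2567002685; d2 = -0.0261424440
phi(d1) = 0.3860122991; exp(-qT) = 0.9627129409; exp(-rT) = 0.9030295517
N(d1) = 0.6012949179
Delta = exp(-qT) * N(d1) = 0.9627129409 * 0.6012949179 = 0.578874

Answer: Delta = 0.578874


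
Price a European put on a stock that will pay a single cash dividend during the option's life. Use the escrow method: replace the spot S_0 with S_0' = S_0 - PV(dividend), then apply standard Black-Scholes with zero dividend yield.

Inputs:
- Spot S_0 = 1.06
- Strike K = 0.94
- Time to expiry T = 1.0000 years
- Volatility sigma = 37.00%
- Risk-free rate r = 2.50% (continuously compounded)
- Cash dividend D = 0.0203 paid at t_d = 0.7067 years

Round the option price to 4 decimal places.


PV(D) = D * exp(-r * t_d) = 0.0203 * 0.98248766 = 0.01994450
S_0' = S_0 - PV(D) = 1.0600 - 0.01994450 = 1.04005550
d1 = (ln(S_0'/K) + (r + sigma^2/2)*T) / (sigma*sqrt(T)) = 0.52594454
d2 = d1 - sigma*sqrt(T) = 0.15594454
exp(-rT) = 0.97530991
N(-d1) = 0.29946337; N(-d2) = 0.43803837
P = K * exp(-rT) * N(-d2) - S_0' * N(-d1) = 0.9400 * 0.97530991 * 0.43803837 - 1.04005550 * 0.29946337 = 0.0901

Answer: Price = 0.0901


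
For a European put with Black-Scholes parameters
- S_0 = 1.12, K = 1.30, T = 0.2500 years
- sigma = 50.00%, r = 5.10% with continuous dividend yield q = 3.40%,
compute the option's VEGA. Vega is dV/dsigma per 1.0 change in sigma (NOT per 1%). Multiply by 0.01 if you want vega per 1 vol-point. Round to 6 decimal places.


d1 = -0.4541423166; d2 = -0.7041423166
phi(d1) = 0.3598524635; exp(-qT) = 0.9915360229; exp(-rT) = 0.9873309369
Vega = S * exp(-qT) * phi(d1) * sqrt(T) = 1.1200 * 0.9915360229 * 0.3598524635 * 0.5000000000 = 0.199812

Answer: Vega = 0.199812


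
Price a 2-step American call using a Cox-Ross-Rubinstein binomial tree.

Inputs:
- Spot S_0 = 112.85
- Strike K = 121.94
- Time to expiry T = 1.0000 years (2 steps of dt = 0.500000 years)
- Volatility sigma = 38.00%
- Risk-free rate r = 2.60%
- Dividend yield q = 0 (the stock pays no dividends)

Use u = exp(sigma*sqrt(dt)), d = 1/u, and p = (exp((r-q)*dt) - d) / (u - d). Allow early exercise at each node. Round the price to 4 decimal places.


Answer: Price = V(0,0) = 14.5082

Derivation:
dt = T/N = 0.500000
u = exp(sigma*sqrt(dt)) = 1.308263; d = 1/u = 0.764372
p = (exp((r-q)*dt) - d) / (u - d) = 0.457284
Discount per step: exp(-r*dt) = 0.987084
Stock lattice S(k, i) with i counting down-moves:
  k=0: S(0,0) = 112.8500
  k=1: S(1,0) = 147.6375; S(1,1) = 86.2594
  k=2: S(2,0) = 193.1488; S(2,1) = 112.8500; S(2,2) = 65.9343
Terminal payoffs V(N, i) = max(S_T - K, 0):
  V(2,0) = 71.208758; V(2,1) = 0.000000; V(2,2) = 0.000000
Backward induction: V(k, i) = exp(-r*dt) * [p * V(k+1, i) + (1-p) * V(k+1, i+1)]; then take max(V_cont, immediate exercise) for American.
  V(1,0) = exp(-r*dt) * [p*71.208758 + (1-p)*0.000000] = 32.142051; exercise = 25.697520; V(1,0) = max -> 32.142051
  V(1,1) = exp(-r*dt) * [p*0.000000 + (1-p)*0.000000] = 0.000000; exercise = 0.000000; V(1,1) = max -> 0.000000
  V(0,0) = exp(-r*dt) * [p*32.142051 + (1-p)*0.000000] = 14.508208; exercise = 0.000000; V(0,0) = max -> 14.508208


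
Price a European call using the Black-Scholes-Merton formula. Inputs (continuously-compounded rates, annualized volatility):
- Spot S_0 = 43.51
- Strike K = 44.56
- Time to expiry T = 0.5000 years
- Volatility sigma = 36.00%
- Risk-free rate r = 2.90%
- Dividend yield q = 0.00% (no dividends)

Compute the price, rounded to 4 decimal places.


Answer: Price = 4.2261

Derivation:
d1 = (ln(S/K) + (r - q + 0.5*sigma^2) * T) / (sigma * sqrt(T)) = 0.09056546
d2 = d1 - sigma * sqrt(T) = -0.16399299
exp(-rT) = 0.98560462; exp(-qT) = 1.00000000
C = S_0 * exp(-qT) * N(d1) - K * exp(-rT) * N(d2)
N(d1) = 0.53608106; N(d2) = 0.43486833
C = 43.5100 * 1.00000000 * 0.53608106 - 44.5600 * 0.98560462 * 0.43486833 = 4.2261


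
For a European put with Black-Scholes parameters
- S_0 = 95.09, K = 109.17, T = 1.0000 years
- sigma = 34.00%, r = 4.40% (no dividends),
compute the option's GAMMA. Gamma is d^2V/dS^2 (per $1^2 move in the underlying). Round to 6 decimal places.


d1 = -0.1067132022; d2 = -0.4467132022
phi(d1) = 0.3966772160; exp(-qT) = 1.0000000000; exp(-rT) = 0.9569539575
Gamma = exp(-qT) * phi(d1) / (S * sigma * sqrt(T)) = 1.0000000000 * 0.3966772160 / (95.0900 * 0.3400 * 1.0000000000) = 0.012269

Answer: Gamma = 0.012269


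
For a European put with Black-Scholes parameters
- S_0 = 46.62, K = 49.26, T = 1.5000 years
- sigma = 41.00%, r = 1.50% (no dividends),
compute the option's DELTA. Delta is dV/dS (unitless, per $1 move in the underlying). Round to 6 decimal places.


d1 = 0.1861855977; d2 = -0.3159597996
phi(d1) = 0.3920871778; exp(-qT) = 1.0000000000; exp(-rT) = 0.9777512372
N(-d1) = 0.4261496089
Delta = -exp(-qT) * N(-d1) = -1.0000000000 * 0.4261496089 = -0.426150

Answer: Delta = -0.426150


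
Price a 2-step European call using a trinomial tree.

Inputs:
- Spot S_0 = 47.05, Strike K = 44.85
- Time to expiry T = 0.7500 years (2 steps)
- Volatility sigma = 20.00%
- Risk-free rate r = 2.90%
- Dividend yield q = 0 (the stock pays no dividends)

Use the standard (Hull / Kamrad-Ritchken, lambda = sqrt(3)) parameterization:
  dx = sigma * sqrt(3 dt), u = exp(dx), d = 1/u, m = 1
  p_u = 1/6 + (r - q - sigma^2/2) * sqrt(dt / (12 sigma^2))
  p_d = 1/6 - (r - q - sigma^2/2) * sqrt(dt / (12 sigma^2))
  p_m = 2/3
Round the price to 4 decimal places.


dt = T/N = 0.375000; dx = sigma*sqrt(3*dt) = 0.212132
u = exp(dx) = 1.236311; d = 1/u = 0.808858
p_u = 0.174622, p_m = 0.666667, p_d = 0.158712
Discount per step: exp(-r*dt) = 0.989184
Stock lattice S(k, j) with j the centered position index:
  k=0: S(0,+0) = 47.0500
  k=1: S(1,-1) = 38.0568; S(1,+0) = 47.0500; S(1,+1) = 58.1684
  k=2: S(2,-2) = 30.7825; S(2,-1) = 38.0568; S(2,+0) = 47.0500; S(2,+1) = 58.1684; S(2,+2) = 71.9143
Terminal payoffs V(N, j) = max(S_T - K, 0):
  V(2,-2) = 0.000000; V(2,-1) = 0.000000; V(2,+0) = 2.200000; V(2,+1) = 13.318438; V(2,+2) = 27.064286
Backward induction: V(k, j) = exp(-r*dt) * [p_u * V(k+1, j+1) + p_m * V(k+1, j) + p_d * V(k+1, j-1)]
  V(1,-1) = exp(-r*dt) * [p_u*2.200000 + p_m*0.000000 + p_d*0.000000] = 0.380012
  V(1,+0) = exp(-r*dt) * [p_u*13.318438 + p_m*2.200000 + p_d*0.000000] = 3.751335
  V(1,+1) = exp(-r*dt) * [p_u*27.064286 + p_m*13.318438 + p_d*2.200000] = 13.803205
  V(0,+0) = exp(-r*dt) * [p_u*13.803205 + p_m*3.751335 + p_d*0.380012] = 4.917768

Answer: Price = V(0,0) = 4.9178


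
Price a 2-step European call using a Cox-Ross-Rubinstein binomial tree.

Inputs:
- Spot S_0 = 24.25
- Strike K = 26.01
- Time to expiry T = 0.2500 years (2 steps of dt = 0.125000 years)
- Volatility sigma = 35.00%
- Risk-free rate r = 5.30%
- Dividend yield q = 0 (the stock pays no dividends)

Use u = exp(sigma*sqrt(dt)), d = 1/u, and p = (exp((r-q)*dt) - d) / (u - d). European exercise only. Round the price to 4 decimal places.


dt = T/N = 0.125000
u = exp(sigma*sqrt(dt)) = 1.131726; d = 1/u = 0.883606
p = (exp((r-q)*dt) - d) / (u - d) = 0.495893
Discount per step: exp(-r*dt) = 0.993397
Stock lattice S(k, i) with i counting down-moves:
  k=0: S(0,0) = 24.2500
  k=1: S(1,0) = 27.4443; S(1,1) = 21.4275
  k=2: S(2,0) = 31.0595; S(2,1) = 24.2500; S(2,2) = 18.9334
Terminal payoffs V(N, i) = max(S_T - K, 0):
  V(2,0) = 5.049477; V(2,1) = 0.000000; V(2,2) = 0.000000
Backward induction: V(k, i) = exp(-r*dt) * [p * V(k+1, i) + (1-p) * V(k+1, i+1)].
  V(1,0) = exp(-r*dt) * [p*5.049477 + (1-p)*0.000000] = 2.487466
  V(1,1) = exp(-r*dt) * [p*0.000000 + (1-p)*0.000000] = 0.000000
  V(0,0) = exp(-r*dt) * [p*2.487466 + (1-p)*0.000000] = 1.225372

Answer: Price = V(0,0) = 1.2254


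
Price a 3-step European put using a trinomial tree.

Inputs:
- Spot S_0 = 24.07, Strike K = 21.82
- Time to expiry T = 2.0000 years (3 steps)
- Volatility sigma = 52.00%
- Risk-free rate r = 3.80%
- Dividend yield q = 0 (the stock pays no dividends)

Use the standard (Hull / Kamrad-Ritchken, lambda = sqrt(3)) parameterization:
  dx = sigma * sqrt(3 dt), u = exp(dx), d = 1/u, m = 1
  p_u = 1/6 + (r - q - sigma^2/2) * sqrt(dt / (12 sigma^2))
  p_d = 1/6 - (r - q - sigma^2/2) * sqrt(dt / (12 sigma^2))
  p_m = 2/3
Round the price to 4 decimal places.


dt = T/N = 0.666667; dx = sigma*sqrt(3*dt) = 0.735391
u = exp(dx) = 2.086298; d = 1/u = 0.479318
p_u = 0.122608, p_m = 0.666667, p_d = 0.210725
Discount per step: exp(-r*dt) = 0.974985
Stock lattice S(k, j) with j the centered position index:
  k=0: S(0,+0) = 24.0700
  k=1: S(1,-1) = 11.5372; S(1,+0) = 24.0700; S(1,+1) = 50.2172
  k=2: S(2,-2) = 5.5300; S(2,-1) = 11.5372; S(2,+0) = 24.0700; S(2,+1) = 50.2172; S(2,+2) = 104.7680
  k=3: S(3,-3) = 2.6506; S(3,-2) = 5.5300; S(3,-1) = 11.5372; S(3,+0) = 24.0700; S(3,+1) = 50.2172; S(3,+2) = 104.7680; S(3,+3) = 218.5772
Terminal payoffs V(N, j) = max(K - S_T, 0):
  V(3,-3) = 19.169381; V(3,-2) = 16.290020; V(3,-1) = 10.282816; V(3,+0) = 0.000000; V(3,+1) = 0.000000; V(3,+2) = 0.000000; V(3,+3) = 0.000000
Backward induction: V(k, j) = exp(-r*dt) * [p_u * V(k+1, j+1) + p_m * V(k+1, j) + p_d * V(k+1, j-1)]
  V(2,-2) = exp(-r*dt) * [p_u*10.282816 + p_m*16.290020 + p_d*19.169381] = 15.755988
  V(2,-1) = exp(-r*dt) * [p_u*0.000000 + p_m*10.282816 + p_d*16.290020] = 10.030569
  V(2,+0) = exp(-r*dt) * [p_u*0.000000 + p_m*0.000000 + p_d*10.282816] = 2.112641
  V(2,+1) = exp(-r*dt) * [p_u*0.000000 + p_m*0.000000 + p_d*0.000000] = 0.000000
  V(2,+2) = exp(-r*dt) * [p_u*0.000000 + p_m*0.000000 + p_d*0.000000] = 0.000000
  V(1,-1) = exp(-r*dt) * [p_u*2.112641 + p_m*10.030569 + p_d*15.755988] = 10.009441
  V(1,+0) = exp(-r*dt) * [p_u*0.000000 + p_m*2.112641 + p_d*10.030569] = 3.434011
  V(1,+1) = exp(-r*dt) * [p_u*0.000000 + p_m*0.000000 + p_d*2.112641] = 0.434050
  V(0,+0) = exp(-r*dt) * [p_u*0.434050 + p_m*3.434011 + p_d*10.009441] = 4.340435

Answer: Price = V(0,0) = 4.3404


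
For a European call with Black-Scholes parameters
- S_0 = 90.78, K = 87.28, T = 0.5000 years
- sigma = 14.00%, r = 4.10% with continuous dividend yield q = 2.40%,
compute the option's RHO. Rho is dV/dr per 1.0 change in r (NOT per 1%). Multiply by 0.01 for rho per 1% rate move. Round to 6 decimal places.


Answer: Rho = 28.546594

Derivation:
d1 = 0.5325287385; d2 = 0.4335337891
phi(d1) = 0.3462023107; exp(-qT) = 0.9880717129; exp(-rT) = 0.9797086965
N(d2) = 0.6676864879
Rho = K*T*exp(-rT)*N(d2) = 87.2800 * 0.5000 * 0.9797086965 * 0.6676864879 = 28.546594


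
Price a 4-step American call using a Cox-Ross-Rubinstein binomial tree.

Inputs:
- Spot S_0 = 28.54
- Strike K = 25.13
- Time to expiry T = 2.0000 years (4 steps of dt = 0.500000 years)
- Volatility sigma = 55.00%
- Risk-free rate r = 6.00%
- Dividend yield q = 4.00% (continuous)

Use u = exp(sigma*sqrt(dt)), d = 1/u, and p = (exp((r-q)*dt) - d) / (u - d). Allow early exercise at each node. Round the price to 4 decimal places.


Answer: Price = V(0,0) = 9.7238

Derivation:
dt = T/N = 0.500000
u = exp(sigma*sqrt(dt)) = 1.475370; d = 1/u = 0.677796
p = (exp((r-q)*dt) - d) / (u - d) = 0.416581
Discount per step: exp(-r*dt) = 0.970446
Stock lattice S(k, i) with i counting down-moves:
  k=0: S(0,0) = 28.5400
  k=1: S(1,0) = 42.1071; S(1,1) = 19.3443
  k=2: S(2,0) = 62.1235; S(2,1) = 28.5400; S(2,2) = 13.1115
  k=3: S(3,0) = 91.6551; S(3,1) = 42.1071; S(3,2) = 19.3443; S(3,3) = 8.8869
  k=4: S(4,0) = 135.2252; S(4,1) = 62.1235; S(4,2) = 28.5400; S(4,3) = 13.1115; S(4,4) = 6.0235
Terminal payoffs V(N, i) = max(S_T - K, 0):
  V(4,0) = 110.095199; V(4,1) = 36.993483; V(4,2) = 3.410000; V(4,3) = 0.000000; V(4,4) = 0.000000
Backward induction: V(k, i) = exp(-r*dt) * [p * V(k+1, i) + (1-p) * V(k+1, i+1)]; then take max(V_cont, immediate exercise) for American.
  V(3,0) = exp(-r*dt) * [p*110.095199 + (1-p)*36.993483] = 65.452927; exercise = 66.525117; V(3,0) = max -> 66.525117
  V(3,1) = exp(-r*dt) * [p*36.993483 + (1-p)*3.410000] = 16.885985; exercise = 16.977057; V(3,1) = max -> 16.977057
  V(3,2) = exp(-r*dt) * [p*3.410000 + (1-p)*0.000000] = 1.378558; exercise = 0.000000; V(3,2) = max -> 1.378558
  V(3,3) = exp(-r*dt) * [p*0.000000 + (1-p)*0.000000] = 0.000000; exercise = 0.000000; V(3,3) = max -> 0.000000
  V(2,0) = exp(-r*dt) * [p*66.525117 + (1-p)*16.977057] = 36.506060; exercise = 36.993483; V(2,0) = max -> 36.993483
  V(2,1) = exp(-r*dt) * [p*16.977057 + (1-p)*1.378558] = 7.643807; exercise = 3.410000; V(2,1) = max -> 7.643807
  V(2,2) = exp(-r*dt) * [p*1.378558 + (1-p)*0.000000] = 0.557308; exercise = 0.000000; V(2,2) = max -> 0.557308
  V(1,0) = exp(-r*dt) * [p*36.993483 + (1-p)*7.643807] = 19.283066; exercise = 16.977057; V(1,0) = max -> 19.283066
  V(1,1) = exp(-r*dt) * [p*7.643807 + (1-p)*0.557308] = 3.405690; exercise = 0.000000; V(1,1) = max -> 3.405690
  V(0,0) = exp(-r*dt) * [p*19.283066 + (1-p)*3.405690] = 9.723770; exercise = 3.410000; V(0,0) = max -> 9.723770


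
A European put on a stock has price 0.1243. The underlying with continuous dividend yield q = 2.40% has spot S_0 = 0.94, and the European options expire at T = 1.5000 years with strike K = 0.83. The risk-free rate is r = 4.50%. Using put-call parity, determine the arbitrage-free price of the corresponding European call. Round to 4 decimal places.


Put-call parity: C - P = S_0 * exp(-qT) - K * exp(-rT).
S_0 * exp(-qT) = 0.9400 * 0.96464029 = 0.90676188
K * exp(-rT) = 0.8300 * 0.93472772 = 0.77582401
C = P + S*exp(-qT) - K*exp(-rT)
C = 0.1243 + 0.90676188 - 0.77582401 = 0.2552

Answer: Call price = 0.2552


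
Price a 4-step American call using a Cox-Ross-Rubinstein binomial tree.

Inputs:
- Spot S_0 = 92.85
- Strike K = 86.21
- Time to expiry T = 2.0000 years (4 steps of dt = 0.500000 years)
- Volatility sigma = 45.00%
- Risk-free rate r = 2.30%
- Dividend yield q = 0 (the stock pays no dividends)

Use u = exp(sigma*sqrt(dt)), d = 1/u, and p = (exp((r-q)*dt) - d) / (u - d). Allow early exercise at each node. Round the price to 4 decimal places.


Answer: Price = V(0,0) = 27.1898

Derivation:
dt = T/N = 0.500000
u = exp(sigma*sqrt(dt)) = 1.374648; d = 1/u = 0.727459
p = (exp((r-q)*dt) - d) / (u - d) = 0.438987
Discount per step: exp(-r*dt) = 0.988566
Stock lattice S(k, i) with i counting down-moves:
  k=0: S(0,0) = 92.8500
  k=1: S(1,0) = 127.6361; S(1,1) = 67.5445
  k=2: S(2,0) = 175.4548; S(2,1) = 92.8500; S(2,2) = 49.1359
  k=3: S(3,0) = 241.1887; S(3,1) = 127.6361; S(3,2) = 67.5445; S(3,3) = 35.7443
  k=4: S(4,0) = 331.5496; S(4,1) = 175.4548; S(4,2) = 92.8500; S(4,3) = 49.1359; S(4,4) = 26.0025
Terminal payoffs V(N, i) = max(S_T - K, 0):
  V(4,0) = 245.339624; V(4,1) = 89.244788; V(4,2) = 6.640000; V(4,3) = 0.000000; V(4,4) = 0.000000
Backward induction: V(k, i) = exp(-r*dt) * [p * V(k+1, i) + (1-p) * V(k+1, i+1)]; then take max(V_cont, immediate exercise) for American.
  V(3,0) = exp(-r*dt) * [p*245.339624 + (1-p)*89.244788] = 155.964395; exercise = 154.978658; V(3,0) = max -> 155.964395
  V(3,1) = exp(-r*dt) * [p*89.244788 + (1-p)*6.640000] = 42.411848; exercise = 41.426112; V(3,1) = max -> 42.411848
  V(3,2) = exp(-r*dt) * [p*6.640000 + (1-p)*0.000000] = 2.881542; exercise = 0.000000; V(3,2) = max -> 2.881542
  V(3,3) = exp(-r*dt) * [p*0.000000 + (1-p)*0.000000] = 0.000000; exercise = 0.000000; V(3,3) = max -> 0.000000
  V(2,0) = exp(-r*dt) * [p*155.964395 + (1-p)*42.411848] = 91.204989; exercise = 89.244788; V(2,0) = max -> 91.204989
  V(2,1) = exp(-r*dt) * [p*42.411848 + (1-p)*2.881542] = 20.003452; exercise = 6.640000; V(2,1) = max -> 20.003452
  V(2,2) = exp(-r*dt) * [p*2.881542 + (1-p)*0.000000] = 1.250495; exercise = 0.000000; V(2,2) = max -> 1.250495
  V(1,0) = exp(-r*dt) * [p*91.204989 + (1-p)*20.003452] = 50.673863; exercise = 41.426112; V(1,0) = max -> 50.673863
  V(1,1) = exp(-r*dt) * [p*20.003452 + (1-p)*1.250495] = 9.374365; exercise = 0.000000; V(1,1) = max -> 9.374365
  V(0,0) = exp(-r*dt) * [p*50.673863 + (1-p)*9.374365] = 27.189806; exercise = 6.640000; V(0,0) = max -> 27.189806


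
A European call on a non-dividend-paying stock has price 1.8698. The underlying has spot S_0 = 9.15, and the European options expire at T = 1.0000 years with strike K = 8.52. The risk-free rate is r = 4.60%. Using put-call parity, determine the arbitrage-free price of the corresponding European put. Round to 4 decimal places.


Put-call parity: C - P = S_0 * exp(-qT) - K * exp(-rT).
S_0 * exp(-qT) = 9.1500 * 1.00000000 = 9.15000000
K * exp(-rT) = 8.5200 * 0.95504196 = 8.13695752
P = C - S*exp(-qT) + K*exp(-rT)
P = 1.8698 - 9.15000000 + 8.13695752 = 0.8568

Answer: Put price = 0.8568


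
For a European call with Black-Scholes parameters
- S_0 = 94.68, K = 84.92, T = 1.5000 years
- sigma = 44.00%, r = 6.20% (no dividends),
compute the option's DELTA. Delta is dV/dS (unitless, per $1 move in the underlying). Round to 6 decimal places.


d1 = 0.6439061791; d2 = 0.1050184357
phi(d1) = 0.3242481644; exp(-qT) = 1.0000000000; exp(-rT) = 0.9111935003
N(d1) = 0.7401818627
Delta = exp(-qT) * N(d1) = 1.0000000000 * 0.7401818627 = 0.740182

Answer: Delta = 0.740182


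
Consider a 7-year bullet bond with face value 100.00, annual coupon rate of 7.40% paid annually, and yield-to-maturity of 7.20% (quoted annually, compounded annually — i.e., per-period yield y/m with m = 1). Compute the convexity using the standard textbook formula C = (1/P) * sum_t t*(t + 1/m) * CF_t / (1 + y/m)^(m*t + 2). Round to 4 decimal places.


Answer: Convexity = 36.9787

Derivation:
Coupon per period c = face * coupon_rate / m = 7.400000
Periods per year m = 1; per-period yield y/m = 0.072000
Number of cashflows N = 7
Cashflows (t years, CF_t, discount factor 1/(1+y/m)^(m*t), PV):
  t = 1.0000: CF_t = 7.400000, DF = 0.932836, PV = 6.902985
  t = 2.0000: CF_t = 7.400000, DF = 0.870183, PV = 6.439352
  t = 3.0000: CF_t = 7.400000, DF = 0.811738, PV = 6.006858
  t = 4.0000: CF_t = 7.400000, DF = 0.757218, PV = 5.603412
  t = 5.0000: CF_t = 7.400000, DF = 0.706360, PV = 5.227064
  t = 6.0000: CF_t = 7.400000, DF = 0.658918, PV = 4.875992
  t = 7.0000: CF_t = 107.400000, DF = 0.614662, PV = 66.014720
Price P = sum_t PV_t = 101.070383
Convexity numerator sum_t t*(t + 1/m) * CF_t / (1+y/m)^(m*t + 2):
  t = 1.0000: term = 12.013716
  t = 2.0000: term = 33.620474
  t = 3.0000: term = 62.724764
  t = 4.0000: term = 97.519845
  t = 5.0000: term = 136.455007
  t = 6.0000: term = 178.206166
  t = 7.0000: term = 3216.912440
Convexity = (1/P) * sum = 3737.452413 / 101.070383 = 36.978710


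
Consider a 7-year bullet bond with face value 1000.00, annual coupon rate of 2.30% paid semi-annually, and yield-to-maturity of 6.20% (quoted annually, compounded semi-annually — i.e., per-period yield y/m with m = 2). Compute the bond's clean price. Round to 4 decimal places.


Coupon per period c = face * coupon_rate / m = 11.500000
Periods per year m = 2; per-period yield y/m = 0.031000
Number of cashflows N = 14
Cashflows (t years, CF_t, discount factor 1/(1+y/m)^(m*t), PV):
  t = 0.5000: CF_t = 11.500000, DF = 0.969932, PV = 11.154219
  t = 1.0000: CF_t = 11.500000, DF = 0.940768, PV = 10.818835
  t = 1.5000: CF_t = 11.500000, DF = 0.912481, PV = 10.493536
  t = 2.0000: CF_t = 11.500000, DF = 0.885045, PV = 10.178017
  t = 2.5000: CF_t = 11.500000, DF = 0.858434, PV = 9.871986
  t = 3.0000: CF_t = 11.500000, DF = 0.832622, PV = 9.575156
  t = 3.5000: CF_t = 11.500000, DF = 0.807587, PV = 9.287251
  t = 4.0000: CF_t = 11.500000, DF = 0.783305, PV = 9.008003
  t = 4.5000: CF_t = 11.500000, DF = 0.759752, PV = 8.737151
  t = 5.0000: CF_t = 11.500000, DF = 0.736908, PV = 8.474443
  t = 5.5000: CF_t = 11.500000, DF = 0.714751, PV = 8.219635
  t = 6.0000: CF_t = 11.500000, DF = 0.693260, PV = 7.972488
  t = 6.5000: CF_t = 11.500000, DF = 0.672415, PV = 7.732772
  t = 7.0000: CF_t = 1011.500000, DF = 0.652197, PV = 659.697097
Price P = sum_t PV_t = 781.220589

Answer: Price = 781.2206


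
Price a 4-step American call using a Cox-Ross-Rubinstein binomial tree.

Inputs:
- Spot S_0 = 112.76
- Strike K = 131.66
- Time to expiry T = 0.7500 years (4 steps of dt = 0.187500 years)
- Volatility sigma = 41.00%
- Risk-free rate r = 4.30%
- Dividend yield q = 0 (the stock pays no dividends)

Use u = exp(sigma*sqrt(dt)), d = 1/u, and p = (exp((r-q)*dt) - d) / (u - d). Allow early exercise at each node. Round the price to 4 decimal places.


dt = T/N = 0.187500
u = exp(sigma*sqrt(dt)) = 1.194270; d = 1/u = 0.837332
p = (exp((r-q)*dt) - d) / (u - d) = 0.478412
Discount per step: exp(-r*dt) = 0.991970
Stock lattice S(k, i) with i counting down-moves:
  k=0: S(0,0) = 112.7600
  k=1: S(1,0) = 134.6659; S(1,1) = 94.4175
  k=2: S(2,0) = 160.8275; S(2,1) = 112.7600; S(2,2) = 79.0588
  k=3: S(3,0) = 192.0714; S(3,1) = 134.6659; S(3,2) = 94.4175; S(3,3) = 66.1984
  k=4: S(4,0) = 229.3852; S(4,1) = 160.8275; S(4,2) = 112.7600; S(4,3) = 79.0588; S(4,4) = 55.4300
Terminal payoffs V(N, i) = max(S_T - K, 0):
  V(4,0) = 97.725157; V(4,1) = 29.167455; V(4,2) = 0.000000; V(4,3) = 0.000000; V(4,4) = 0.000000
Backward induction: V(k, i) = exp(-r*dt) * [p * V(k+1, i) + (1-p) * V(k+1, i+1)]; then take max(V_cont, immediate exercise) for American.
  V(3,0) = exp(-r*dt) * [p*97.725157 + (1-p)*29.167455] = 61.468662; exercise = 60.411421; V(3,0) = max -> 61.468662
  V(3,1) = exp(-r*dt) * [p*29.167455 + (1-p)*0.000000] = 13.841997; exercise = 3.005897; V(3,1) = max -> 13.841997
  V(3,2) = exp(-r*dt) * [p*0.000000 + (1-p)*0.000000] = 0.000000; exercise = 0.000000; V(3,2) = max -> 0.000000
  V(3,3) = exp(-r*dt) * [p*0.000000 + (1-p)*0.000000] = 0.000000; exercise = 0.000000; V(3,3) = max -> 0.000000
  V(2,0) = exp(-r*dt) * [p*61.468662 + (1-p)*13.841997] = 36.333029; exercise = 29.167455; V(2,0) = max -> 36.333029
  V(2,1) = exp(-r*dt) * [p*13.841997 + (1-p)*0.000000] = 6.568996; exercise = 0.000000; V(2,1) = max -> 6.568996
  V(2,2) = exp(-r*dt) * [p*0.000000 + (1-p)*0.000000] = 0.000000; exercise = 0.000000; V(2,2) = max -> 0.000000
  V(1,0) = exp(-r*dt) * [p*36.333029 + (1-p)*6.568996] = 20.641362; exercise = 3.005897; V(1,0) = max -> 20.641362
  V(1,1) = exp(-r*dt) * [p*6.568996 + (1-p)*0.000000] = 3.117448; exercise = 0.000000; V(1,1) = max -> 3.117448
  V(0,0) = exp(-r*dt) * [p*20.641362 + (1-p)*3.117448] = 11.408737; exercise = 0.000000; V(0,0) = max -> 11.408737

Answer: Price = V(0,0) = 11.4087


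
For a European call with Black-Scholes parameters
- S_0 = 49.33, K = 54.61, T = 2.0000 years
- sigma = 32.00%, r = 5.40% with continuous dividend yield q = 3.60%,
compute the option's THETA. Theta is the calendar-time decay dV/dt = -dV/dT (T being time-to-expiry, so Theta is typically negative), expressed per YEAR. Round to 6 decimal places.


d1 = 0.0811303365; d2 = -0.3714180035
phi(d1) = 0.3976314933; exp(-qT) = 0.9305308958; exp(-rT) = 0.8976275964
Theta = -S*exp(-qT)*phi(d1)*sigma/(2*sqrt(T)) - r*K*exp(-rT)*N(d2) + q*S*exp(-qT)*N(d1)
N(d1) = 0.5323308499; N(d2) = 0.3551631091; sqrt(T) = 1.4142135624
Term 1 = -49.3300 * 0.9305308958 * 0.3976314933 * 0.3200 / (2 * 1.4142135624) = -2.0650362120
Term 2 = -0.0540 * 54.6100 * 0.8976275964 * 0.3551631091 = -0.9401344810
Term 3 = 0.0360 * 49.3300 * 0.9305308958 * 0.5323308499 = 0.8796826954
Theta = -2.0650362120 + (-0.9401344810) + (0.8796826954) = -2.125488

Answer: Theta = -2.125488


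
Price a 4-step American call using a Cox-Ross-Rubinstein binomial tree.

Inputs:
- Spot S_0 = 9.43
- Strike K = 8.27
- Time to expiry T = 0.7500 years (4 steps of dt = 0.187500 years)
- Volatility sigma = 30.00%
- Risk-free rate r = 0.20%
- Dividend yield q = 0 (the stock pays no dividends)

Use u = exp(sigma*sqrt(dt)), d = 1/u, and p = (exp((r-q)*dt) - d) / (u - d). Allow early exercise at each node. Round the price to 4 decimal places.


Answer: Price = V(0,0) = 1.6634

Derivation:
dt = T/N = 0.187500
u = exp(sigma*sqrt(dt)) = 1.138719; d = 1/u = 0.878180
p = (exp((r-q)*dt) - d) / (u - d) = 0.469009
Discount per step: exp(-r*dt) = 0.999625
Stock lattice S(k, i) with i counting down-moves:
  k=0: S(0,0) = 9.4300
  k=1: S(1,0) = 10.7381; S(1,1) = 8.2812
  k=2: S(2,0) = 12.2277; S(2,1) = 9.4300; S(2,2) = 7.2724
  k=3: S(3,0) = 13.9239; S(3,1) = 10.7381; S(3,2) = 8.2812; S(3,3) = 6.3865
  k=4: S(4,0) = 15.8554; S(4,1) = 12.2277; S(4,2) = 9.4300; S(4,3) = 7.2724; S(4,4) = 5.6085
Terminal payoffs V(N, i) = max(S_T - K, 0):
  V(4,0) = 7.585419; V(4,1) = 3.957698; V(4,2) = 1.160000; V(4,3) = 0.000000; V(4,4) = 0.000000
Backward induction: V(k, i) = exp(-r*dt) * [p * V(k+1, i) + (1-p) * V(k+1, i+1)]; then take max(V_cont, immediate exercise) for American.
  V(3,0) = exp(-r*dt) * [p*7.585419 + (1-p)*3.957698] = 5.657011; exercise = 5.653910; V(3,0) = max -> 5.657011
  V(3,1) = exp(-r*dt) * [p*3.957698 + (1-p)*1.160000] = 2.471219; exercise = 2.468119; V(3,1) = max -> 2.471219
  V(3,2) = exp(-r*dt) * [p*1.160000 + (1-p)*0.000000] = 0.543847; exercise = 0.011236; V(3,2) = max -> 0.543847
  V(3,3) = exp(-r*dt) * [p*0.000000 + (1-p)*0.000000] = 0.000000; exercise = 0.000000; V(3,3) = max -> 0.000000
  V(2,0) = exp(-r*dt) * [p*5.657011 + (1-p)*2.471219] = 3.963898; exercise = 3.957698; V(2,0) = max -> 3.963898
  V(2,1) = exp(-r*dt) * [p*2.471219 + (1-p)*0.543847] = 1.447259; exercise = 1.160000; V(2,1) = max -> 1.447259
  V(2,2) = exp(-r*dt) * [p*0.543847 + (1-p)*0.000000] = 0.254974; exercise = 0.000000; V(2,2) = max -> 0.254974
  V(1,0) = exp(-r*dt) * [p*3.963898 + (1-p)*1.447259] = 2.626601; exercise = 2.468119; V(1,0) = max -> 2.626601
  V(1,1) = exp(-r*dt) * [p*1.447259 + (1-p)*0.254974] = 0.813861; exercise = 0.011236; V(1,1) = max -> 0.813861
  V(0,0) = exp(-r*dt) * [p*2.626601 + (1-p)*0.813861] = 1.663429; exercise = 1.160000; V(0,0) = max -> 1.663429


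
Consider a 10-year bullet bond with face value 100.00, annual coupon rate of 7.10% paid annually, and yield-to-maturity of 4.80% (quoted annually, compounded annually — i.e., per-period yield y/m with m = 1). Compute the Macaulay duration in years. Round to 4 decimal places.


Answer: Macaulay duration = 7.7067 years

Derivation:
Coupon per period c = face * coupon_rate / m = 7.100000
Periods per year m = 1; per-period yield y/m = 0.048000
Number of cashflows N = 10
Cashflows (t years, CF_t, discount factor 1/(1+y/m)^(m*t), PV):
  t = 1.0000: CF_t = 7.100000, DF = 0.954198, PV = 6.774809
  t = 2.0000: CF_t = 7.100000, DF = 0.910495, PV = 6.464513
  t = 3.0000: CF_t = 7.100000, DF = 0.868793, PV = 6.168428
  t = 4.0000: CF_t = 7.100000, DF = 0.829001, PV = 5.885905
  t = 5.0000: CF_t = 7.100000, DF = 0.791031, PV = 5.616321
  t = 6.0000: CF_t = 7.100000, DF = 0.754801, PV = 5.359085
  t = 7.0000: CF_t = 7.100000, DF = 0.720230, PV = 5.113631
  t = 8.0000: CF_t = 7.100000, DF = 0.687242, PV = 4.879419
  t = 9.0000: CF_t = 7.100000, DF = 0.655765, PV = 4.655934
  t = 10.0000: CF_t = 107.100000, DF = 0.625730, PV = 67.015713
Price P = sum_t PV_t = 117.933757
Macaulay numerator sum_t t * PV_t:
  t * PV_t at t = 1.0000: 6.774809
  t * PV_t at t = 2.0000: 12.929025
  t * PV_t at t = 3.0000: 18.505284
  t * PV_t at t = 4.0000: 23.543618
  t * PV_t at t = 5.0000: 28.081606
  t * PV_t at t = 6.0000: 32.154511
  t * PV_t at t = 7.0000: 35.795416
  t * PV_t at t = 8.0000: 39.035350
  t * PV_t at t = 9.0000: 41.903405
  t * PV_t at t = 10.0000: 670.157133
Macaulay duration D = (sum_t t * PV_t) / P = 908.880156 / 117.933757 = 7.706701


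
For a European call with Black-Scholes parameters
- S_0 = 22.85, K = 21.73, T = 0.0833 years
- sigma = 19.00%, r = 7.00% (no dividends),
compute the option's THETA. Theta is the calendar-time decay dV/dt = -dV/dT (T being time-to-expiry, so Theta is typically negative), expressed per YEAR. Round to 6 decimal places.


Answer: Theta = -2.999209

Derivation:
d1 = 1.0502319226; d2 = 0.9953946178
phi(d1) = 0.2298261607; exp(-qT) = 1.0000000000; exp(-rT) = 0.9941859673
Theta = -S*exp(-qT)*phi(d1)*sigma/(2*sqrt(T)) - r*K*exp(-rT)*N(d2) + q*S*exp(-qT)*N(d1)
N(d1) = 0.8531942520; N(d2) = 0.8402278124; sqrt(T) = 0.2886173938
Term 1 = -22.8500 * 1.0000000000 * 0.2298261607 * 0.1900 / (2 * 0.2886173938) = -1.7285692029
Term 2 = -0.0700 * 21.7300 * 0.9941859673 * 0.8402278124 = -1.2706397816
Term 3 = 0 (no dividend yield, q = 0)
Theta = -1.7285692029 + (-1.2706397816) + (0.0000000000) = -2.999209


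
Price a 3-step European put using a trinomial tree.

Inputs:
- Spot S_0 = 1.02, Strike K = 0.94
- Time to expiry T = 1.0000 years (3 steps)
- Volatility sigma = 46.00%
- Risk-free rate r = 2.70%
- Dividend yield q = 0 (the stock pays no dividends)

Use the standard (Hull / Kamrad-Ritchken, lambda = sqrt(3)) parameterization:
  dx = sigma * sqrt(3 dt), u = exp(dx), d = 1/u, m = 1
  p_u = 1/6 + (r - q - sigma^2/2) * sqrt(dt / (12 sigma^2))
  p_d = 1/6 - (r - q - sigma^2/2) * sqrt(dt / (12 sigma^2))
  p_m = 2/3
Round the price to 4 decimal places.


dt = T/N = 0.333333; dx = sigma*sqrt(3*dt) = 0.460000
u = exp(dx) = 1.584074; d = 1/u = 0.631284
p_u = 0.138116, p_m = 0.666667, p_d = 0.195217
Discount per step: exp(-r*dt) = 0.991040
Stock lattice S(k, j) with j the centered position index:
  k=0: S(0,+0) = 1.0200
  k=1: S(1,-1) = 0.6439; S(1,+0) = 1.0200; S(1,+1) = 1.6158
  k=2: S(2,-2) = 0.4065; S(2,-1) = 0.6439; S(2,+0) = 1.0200; S(2,+1) = 1.6158; S(2,+2) = 2.5595
  k=3: S(3,-3) = 0.2566; S(3,-2) = 0.4065; S(3,-1) = 0.6439; S(3,+0) = 1.0200; S(3,+1) = 1.6158; S(3,+2) = 2.5595; S(3,+3) = 4.0544
Terminal payoffs V(N, j) = max(K - S_T, 0):
  V(3,-3) = 0.683390; V(3,-2) = 0.533511; V(3,-1) = 0.296091; V(3,+0) = 0.000000; V(3,+1) = 0.000000; V(3,+2) = 0.000000; V(3,+3) = 0.000000
Backward induction: V(k, j) = exp(-r*dt) * [p_u * V(k+1, j+1) + p_m * V(k+1, j) + p_d * V(k+1, j-1)]
  V(2,-2) = exp(-r*dt) * [p_u*0.296091 + p_m*0.533511 + p_d*0.683390] = 0.525230
  V(2,-1) = exp(-r*dt) * [p_u*0.000000 + p_m*0.296091 + p_d*0.533511] = 0.298843
  V(2,+0) = exp(-r*dt) * [p_u*0.000000 + p_m*0.000000 + p_d*0.296091] = 0.057284
  V(2,+1) = exp(-r*dt) * [p_u*0.000000 + p_m*0.000000 + p_d*0.000000] = 0.000000
  V(2,+2) = exp(-r*dt) * [p_u*0.000000 + p_m*0.000000 + p_d*0.000000] = 0.000000
  V(1,-1) = exp(-r*dt) * [p_u*0.057284 + p_m*0.298843 + p_d*0.525230] = 0.306900
  V(1,+0) = exp(-r*dt) * [p_u*0.000000 + p_m*0.057284 + p_d*0.298843] = 0.095664
  V(1,+1) = exp(-r*dt) * [p_u*0.000000 + p_m*0.000000 + p_d*0.057284] = 0.011083
  V(0,+0) = exp(-r*dt) * [p_u*0.011083 + p_m*0.095664 + p_d*0.306900] = 0.124097

Answer: Price = V(0,0) = 0.1241


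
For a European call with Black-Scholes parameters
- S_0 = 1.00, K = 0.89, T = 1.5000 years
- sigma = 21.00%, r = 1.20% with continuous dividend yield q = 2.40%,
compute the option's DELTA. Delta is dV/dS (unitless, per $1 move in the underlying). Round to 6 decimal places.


Answer: Delta = 0.670976

Derivation:
d1 = 0.5117054690; d2 = 0.2545090460
phi(d1) = 0.3499868220; exp(-qT) = 0.9646402935; exp(-rT) = 0.9821610324
N(d1) = 0.6955714210
Delta = exp(-qT) * N(d1) = 0.9646402935 * 0.6955714210 = 0.670976


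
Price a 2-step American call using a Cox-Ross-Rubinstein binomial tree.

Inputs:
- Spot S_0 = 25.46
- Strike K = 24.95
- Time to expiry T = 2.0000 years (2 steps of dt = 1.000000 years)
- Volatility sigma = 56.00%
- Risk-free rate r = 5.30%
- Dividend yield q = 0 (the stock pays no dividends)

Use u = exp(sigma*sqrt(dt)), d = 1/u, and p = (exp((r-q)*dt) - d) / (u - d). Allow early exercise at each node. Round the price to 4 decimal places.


dt = T/N = 1.000000
u = exp(sigma*sqrt(dt)) = 1.750673; d = 1/u = 0.571209
p = (exp((r-q)*dt) - d) / (u - d) = 0.409695
Discount per step: exp(-r*dt) = 0.948380
Stock lattice S(k, i) with i counting down-moves:
  k=0: S(0,0) = 25.4600
  k=1: S(1,0) = 44.5721; S(1,1) = 14.5430
  k=2: S(2,0) = 78.0312; S(2,1) = 25.4600; S(2,2) = 8.3071
Terminal payoffs V(N, i) = max(S_T - K, 0):
  V(2,0) = 53.081188; V(2,1) = 0.510000; V(2,2) = 0.000000
Backward induction: V(k, i) = exp(-r*dt) * [p * V(k+1, i) + (1-p) * V(k+1, i+1)]; then take max(V_cont, immediate exercise) for American.
  V(1,0) = exp(-r*dt) * [p*53.081188 + (1-p)*0.510000] = 20.910041; exercise = 19.622122; V(1,0) = max -> 20.910041
  V(1,1) = exp(-r*dt) * [p*0.510000 + (1-p)*0.000000] = 0.198159; exercise = 0.000000; V(1,1) = max -> 0.198159
  V(0,0) = exp(-r*dt) * [p*20.910041 + (1-p)*0.198159] = 8.235465; exercise = 0.510000; V(0,0) = max -> 8.235465

Answer: Price = V(0,0) = 8.2355


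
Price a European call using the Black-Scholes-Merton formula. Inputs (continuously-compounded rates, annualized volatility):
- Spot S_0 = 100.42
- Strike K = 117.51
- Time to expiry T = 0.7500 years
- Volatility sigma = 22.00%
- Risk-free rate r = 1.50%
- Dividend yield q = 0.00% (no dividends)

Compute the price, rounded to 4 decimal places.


d1 = (ln(S/K) + (r - q + 0.5*sigma^2) * T) / (sigma * sqrt(T)) = -0.67057683
d2 = d1 - sigma * sqrt(T) = -0.86110242
exp(-rT) = 0.98881304; exp(-qT) = 1.00000000
C = S_0 * exp(-qT) * N(d1) - K * exp(-rT) * N(d2)
N(d1) = 0.25124507; N(d2) = 0.19459082
C = 100.4200 * 1.00000000 * 0.25124507 - 117.5100 * 0.98881304 * 0.19459082 = 2.6195

Answer: Price = 2.6195


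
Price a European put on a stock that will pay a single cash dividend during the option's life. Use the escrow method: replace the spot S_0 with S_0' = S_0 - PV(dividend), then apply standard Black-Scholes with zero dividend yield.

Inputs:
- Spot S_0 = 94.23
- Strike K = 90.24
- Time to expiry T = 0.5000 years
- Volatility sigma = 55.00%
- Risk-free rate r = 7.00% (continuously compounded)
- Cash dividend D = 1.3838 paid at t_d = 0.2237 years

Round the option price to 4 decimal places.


PV(D) = D * exp(-r * t_d) = 1.3838 * 0.98446296 = 1.36229985
S_0' = S_0 - PV(D) = 94.2300 - 1.36229985 = 92.86770015
d1 = (ln(S_0'/K) + (r + sigma^2/2)*T) / (sigma*sqrt(T)) = 0.35825401
d2 = d1 - sigma*sqrt(T) = -0.03065472
exp(-rT) = 0.96560542
N(-d1) = 0.36007661; N(-d2) = 0.51222755
P = K * exp(-rT) * N(-d2) - S_0' * N(-d1) = 90.2400 * 0.96560542 * 0.51222755 - 92.86770015 * 0.36007661 = 11.1941

Answer: Price = 11.1941


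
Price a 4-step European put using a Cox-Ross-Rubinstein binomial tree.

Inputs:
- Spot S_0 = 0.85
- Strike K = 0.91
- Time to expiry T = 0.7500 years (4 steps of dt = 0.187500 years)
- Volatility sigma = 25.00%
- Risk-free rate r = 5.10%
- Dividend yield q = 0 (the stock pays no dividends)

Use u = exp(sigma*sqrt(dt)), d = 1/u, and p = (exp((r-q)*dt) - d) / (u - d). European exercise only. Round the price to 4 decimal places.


dt = T/N = 0.187500
u = exp(sigma*sqrt(dt)) = 1.114330; d = 1/u = 0.897400
p = (exp((r-q)*dt) - d) / (u - d) = 0.517256
Discount per step: exp(-r*dt) = 0.990483
Stock lattice S(k, i) with i counting down-moves:
  k=0: S(0,0) = 0.8500
  k=1: S(1,0) = 0.9472; S(1,1) = 0.7628
  k=2: S(2,0) = 1.0555; S(2,1) = 0.8500; S(2,2) = 0.6845
  k=3: S(3,0) = 1.1761; S(3,1) = 0.9472; S(3,2) = 0.7628; S(3,3) = 0.6143
  k=4: S(4,0) = 1.3106; S(4,1) = 1.0555; S(4,2) = 0.8500; S(4,3) = 0.6845; S(4,4) = 0.5513
Terminal payoffs V(N, i) = max(K - S_T, 0):
  V(4,0) = 0.000000; V(4,1) = 0.000000; V(4,2) = 0.060000; V(4,3) = 0.225472; V(4,4) = 0.358731
Backward induction: V(k, i) = exp(-r*dt) * [p * V(k+1, i) + (1-p) * V(k+1, i+1)].
  V(3,0) = exp(-r*dt) * [p*0.000000 + (1-p)*0.000000] = 0.000000
  V(3,1) = exp(-r*dt) * [p*0.000000 + (1-p)*0.060000] = 0.028689
  V(3,2) = exp(-r*dt) * [p*0.060000 + (1-p)*0.225472] = 0.138549
  V(3,3) = exp(-r*dt) * [p*0.225472 + (1-p)*0.358731] = 0.287044
  V(2,0) = exp(-r*dt) * [p*0.000000 + (1-p)*0.028689] = 0.013718
  V(2,1) = exp(-r*dt) * [p*0.028689 + (1-p)*0.138549] = 0.080946
  V(2,2) = exp(-r*dt) * [p*0.138549 + (1-p)*0.287044] = 0.208233
  V(1,0) = exp(-r*dt) * [p*0.013718 + (1-p)*0.080946] = 0.045732
  V(1,1) = exp(-r*dt) * [p*0.080946 + (1-p)*0.208233] = 0.141038
  V(0,0) = exp(-r*dt) * [p*0.045732 + (1-p)*0.141038] = 0.090867

Answer: Price = V(0,0) = 0.0909
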